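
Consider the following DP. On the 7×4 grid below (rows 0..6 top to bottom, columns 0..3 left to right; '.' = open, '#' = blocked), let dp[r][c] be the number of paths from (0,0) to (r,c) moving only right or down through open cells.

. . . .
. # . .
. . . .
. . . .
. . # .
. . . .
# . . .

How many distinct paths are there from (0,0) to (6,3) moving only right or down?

r\c   0   1   2   3
  0   1   1   1   1
  1   1   0   1   2
  2   1   1   2   4
  3   1   2   4   8
  4   1   3   0   8
  5   1   4   4  12
  6   0   4   8  20

20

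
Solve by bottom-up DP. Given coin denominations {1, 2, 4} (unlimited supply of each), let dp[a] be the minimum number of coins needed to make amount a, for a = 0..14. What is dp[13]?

4

 a  0  1  2  3  4  5  6  7  8  9 10 11 12 13 14
dp  0  1  1  2  1  2  2  3  2  3  3  4  3  4  4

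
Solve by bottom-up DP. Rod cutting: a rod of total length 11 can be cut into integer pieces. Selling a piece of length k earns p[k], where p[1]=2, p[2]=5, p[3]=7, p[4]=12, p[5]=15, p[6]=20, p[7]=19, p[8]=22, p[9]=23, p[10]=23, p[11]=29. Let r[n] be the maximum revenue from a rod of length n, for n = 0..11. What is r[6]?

   n    0    1    2    3    4    5    6    7    8    9   10   11
r[n]    0    2    5    7   12   15   20   22   25   27   32   35

20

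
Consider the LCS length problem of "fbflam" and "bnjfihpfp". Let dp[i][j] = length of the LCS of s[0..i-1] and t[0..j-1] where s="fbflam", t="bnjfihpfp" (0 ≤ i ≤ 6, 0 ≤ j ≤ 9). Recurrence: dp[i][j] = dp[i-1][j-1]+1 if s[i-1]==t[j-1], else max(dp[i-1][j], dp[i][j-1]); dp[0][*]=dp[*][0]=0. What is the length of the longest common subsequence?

   ''  b  n  j  f  i  h  p  f  p
''  0  0  0  0  0  0  0  0  0  0
 f  0  0  0  0  1  1  1  1  1  1
 b  0  1  1  1  1  1  1  1  1  1
 f  0  1  1  1  2  2  2  2  2  2
 l  0  1  1  1  2  2  2  2  2  2
 a  0  1  1  1  2  2  2  2  2  2
 m  0  1  1  1  2  2  2  2  2  2

2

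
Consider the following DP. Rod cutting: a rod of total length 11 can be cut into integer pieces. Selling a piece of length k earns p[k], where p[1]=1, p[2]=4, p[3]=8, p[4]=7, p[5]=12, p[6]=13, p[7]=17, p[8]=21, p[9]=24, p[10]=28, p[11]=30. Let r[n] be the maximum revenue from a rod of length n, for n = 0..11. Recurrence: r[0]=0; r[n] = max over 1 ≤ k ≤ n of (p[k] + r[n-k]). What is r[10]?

28

   n    0    1    2    3    4    5    6    7    8    9   10   11
r[n]    0    1    4    8    9   12   16   17   21   24   28   30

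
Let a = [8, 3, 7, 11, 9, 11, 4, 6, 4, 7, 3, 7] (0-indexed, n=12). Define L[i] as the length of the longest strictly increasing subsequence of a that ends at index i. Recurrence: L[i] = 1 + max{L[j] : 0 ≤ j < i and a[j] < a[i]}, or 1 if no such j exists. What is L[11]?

4

   i    0    1    2    3    4    5    6    7    8    9   10   11
a[i]    8    3    7   11    9   11    4    6    4    7    3    7
L[i]    1    1    2    3    3    4    2    3    2    4    1    4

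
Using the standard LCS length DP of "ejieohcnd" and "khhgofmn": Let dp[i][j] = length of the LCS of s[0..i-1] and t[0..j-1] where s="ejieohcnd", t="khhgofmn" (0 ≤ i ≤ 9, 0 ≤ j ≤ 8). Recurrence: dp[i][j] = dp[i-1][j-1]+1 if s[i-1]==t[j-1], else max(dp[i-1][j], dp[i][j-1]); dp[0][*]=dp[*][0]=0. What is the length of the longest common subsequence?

2

   ''  k  h  h  g  o  f  m  n
''  0  0  0  0  0  0  0  0  0
 e  0  0  0  0  0  0  0  0  0
 j  0  0  0  0  0  0  0  0  0
 i  0  0  0  0  0  0  0  0  0
 e  0  0  0  0  0  0  0  0  0
 o  0  0  0  0  0  1  1  1  1
 h  0  0  1  1  1  1  1  1  1
 c  0  0  1  1  1  1  1  1  1
 n  0  0  1  1  1  1  1  1  2
 d  0  0  1  1  1  1  1  1  2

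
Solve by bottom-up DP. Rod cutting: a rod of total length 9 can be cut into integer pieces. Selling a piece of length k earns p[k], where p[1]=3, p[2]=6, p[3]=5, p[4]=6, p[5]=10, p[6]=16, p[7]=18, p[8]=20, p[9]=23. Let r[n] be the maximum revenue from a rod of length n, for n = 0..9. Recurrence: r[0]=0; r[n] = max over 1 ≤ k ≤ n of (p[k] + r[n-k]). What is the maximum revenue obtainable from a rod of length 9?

27

   n    0    1    2    3    4    5    6    7    8    9
r[n]    0    3    6    9   12   15   18   21   24   27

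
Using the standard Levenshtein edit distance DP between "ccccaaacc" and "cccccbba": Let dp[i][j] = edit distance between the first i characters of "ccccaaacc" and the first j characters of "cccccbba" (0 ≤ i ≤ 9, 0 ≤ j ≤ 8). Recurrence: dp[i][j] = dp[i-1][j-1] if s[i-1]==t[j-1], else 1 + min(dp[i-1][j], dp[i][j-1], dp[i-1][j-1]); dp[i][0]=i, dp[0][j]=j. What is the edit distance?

5

   ''  c  c  c  c  c  b  b  a
''  0  1  2  3  4  5  6  7  8
 c  1  0  1  2  3  4  5  6  7
 c  2  1  0  1  2  3  4  5  6
 c  3  2  1  0  1  2  3  4  5
 c  4  3  2  1  0  1  2  3  4
 a  5  4  3  2  1  1  2  3  3
 a  6  5  4  3  2  2  2  3  3
 a  7  6  5  4  3  3  3  3  3
 c  8  7  6  5  4  3  4  4  4
 c  9  8  7  6  5  4  4  5  5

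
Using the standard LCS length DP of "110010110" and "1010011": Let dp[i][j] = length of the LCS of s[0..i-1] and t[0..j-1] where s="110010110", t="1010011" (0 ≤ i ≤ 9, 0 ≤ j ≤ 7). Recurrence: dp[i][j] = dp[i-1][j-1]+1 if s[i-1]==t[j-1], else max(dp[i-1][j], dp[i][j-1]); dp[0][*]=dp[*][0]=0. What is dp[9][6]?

   ''  1  0  1  0  0  1  1
''  0  0  0  0  0  0  0  0
 1  0  1  1  1  1  1  1  1
 1  0  1  1  2  2  2  2  2
 0  0  1  2  2  3  3  3  3
 0  0  1  2  2  3  4  4  4
 1  0  1  2  3  3  4  5  5
 0  0  1  2  3  4  4  5  5
 1  0  1  2  3  4  4  5  6
 1  0  1  2  3  4  4  5  6
 0  0  1  2  3  4  5  5  6

5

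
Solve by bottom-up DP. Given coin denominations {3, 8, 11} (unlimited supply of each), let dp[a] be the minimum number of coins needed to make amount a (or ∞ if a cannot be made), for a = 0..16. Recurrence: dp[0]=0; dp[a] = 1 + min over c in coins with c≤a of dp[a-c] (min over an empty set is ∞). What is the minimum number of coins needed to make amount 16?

2

 a  0  1  2  3  4  5  6  7  8  9 10 11 12 13 14 15 16
dp  0  -  -  1  -  -  2  -  1  3  -  1  4  -  2  5  2
(- denotes ∞ / unreachable)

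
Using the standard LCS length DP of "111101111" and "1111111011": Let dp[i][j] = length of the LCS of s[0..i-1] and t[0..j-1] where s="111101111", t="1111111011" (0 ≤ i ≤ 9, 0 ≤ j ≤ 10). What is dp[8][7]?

   ''  1  1  1  1  1  1  1  0  1  1
''  0  0  0  0  0  0  0  0  0  0  0
 1  0  1  1  1  1  1  1  1  1  1  1
 1  0  1  2  2  2  2  2  2  2  2  2
 1  0  1  2  3  3  3  3  3  3  3  3
 1  0  1  2  3  4  4  4  4  4  4  4
 0  0  1  2  3  4  4  4  4  5  5  5
 1  0  1  2  3  4  5  5  5  5  6  6
 1  0  1  2  3  4  5  6  6  6  6  7
 1  0  1  2  3  4  5  6  7  7  7  7
 1  0  1  2  3  4  5  6  7  7  8  8

7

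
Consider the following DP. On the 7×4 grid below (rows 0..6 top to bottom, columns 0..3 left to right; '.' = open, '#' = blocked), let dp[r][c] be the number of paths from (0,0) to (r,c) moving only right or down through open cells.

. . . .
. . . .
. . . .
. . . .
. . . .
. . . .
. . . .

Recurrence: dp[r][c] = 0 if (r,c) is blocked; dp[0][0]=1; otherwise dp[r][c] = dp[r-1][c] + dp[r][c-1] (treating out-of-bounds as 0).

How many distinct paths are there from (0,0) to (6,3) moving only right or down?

r\c   0   1   2   3
  0   1   1   1   1
  1   1   2   3   4
  2   1   3   6  10
  3   1   4  10  20
  4   1   5  15  35
  5   1   6  21  56
  6   1   7  28  84

84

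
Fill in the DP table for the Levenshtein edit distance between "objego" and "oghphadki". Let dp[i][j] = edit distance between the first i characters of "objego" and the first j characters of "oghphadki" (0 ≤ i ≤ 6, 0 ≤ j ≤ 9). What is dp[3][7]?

6

   ''  o  g  h  p  h  a  d  k  i
''  0  1  2  3  4  5  6  7  8  9
 o  1  0  1  2  3  4  5  6  7  8
 b  2  1  1  2  3  4  5  6  7  8
 j  3  2  2  2  3  4  5  6  7  8
 e  4  3  3  3  3  4  5  6  7  8
 g  5  4  3  4  4  4  5  6  7  8
 o  6  5  4  4  5  5  5  6  7  8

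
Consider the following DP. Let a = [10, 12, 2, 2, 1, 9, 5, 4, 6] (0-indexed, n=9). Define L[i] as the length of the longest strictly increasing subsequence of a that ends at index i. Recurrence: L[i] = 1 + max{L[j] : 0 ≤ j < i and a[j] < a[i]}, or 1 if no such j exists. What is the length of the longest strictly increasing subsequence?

3

   i    0    1    2    3    4    5    6    7    8
a[i]   10   12    2    2    1    9    5    4    6
L[i]    1    2    1    1    1    2    2    2    3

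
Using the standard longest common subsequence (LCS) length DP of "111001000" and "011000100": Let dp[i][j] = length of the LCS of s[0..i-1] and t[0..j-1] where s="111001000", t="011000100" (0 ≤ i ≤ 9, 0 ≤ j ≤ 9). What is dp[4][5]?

   ''  0  1  1  0  0  0  1  0  0
''  0  0  0  0  0  0  0  0  0  0
 1  0  0  1  1  1  1  1  1  1  1
 1  0  0  1  2  2  2  2  2  2  2
 1  0  0  1  2  2  2  2  3  3  3
 0  0  1  1  2  3  3  3  3  4  4
 0  0  1  1  2  3  4  4  4  4  5
 1  0  1  2  2  3  4  4  5  5  5
 0  0  1  2  2  3  4  5  5  6  6
 0  0  1  2  2  3  4  5  5  6  7
 0  0  1  2  2  3  4  5  5  6  7

3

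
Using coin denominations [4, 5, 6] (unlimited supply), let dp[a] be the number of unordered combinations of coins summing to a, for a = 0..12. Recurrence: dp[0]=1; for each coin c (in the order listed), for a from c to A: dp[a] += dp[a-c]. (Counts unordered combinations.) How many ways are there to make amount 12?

after  coin     0     1     2     3     4     5     6     7     8     9    10    11    12
          4     1     0     0     0     1     0     0     0     1     0     0     0     1
          5     1     0     0     0     1     1     0     0     1     1     1     0     1
          6     1     0     0     0     1     1     1     0     1     1     2     1     2

2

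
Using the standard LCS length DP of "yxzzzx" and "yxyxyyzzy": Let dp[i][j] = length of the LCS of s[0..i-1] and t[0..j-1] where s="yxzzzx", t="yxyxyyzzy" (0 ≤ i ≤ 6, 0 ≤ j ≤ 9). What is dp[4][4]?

2

   ''  y  x  y  x  y  y  z  z  y
''  0  0  0  0  0  0  0  0  0  0
 y  0  1  1  1  1  1  1  1  1  1
 x  0  1  2  2  2  2  2  2  2  2
 z  0  1  2  2  2  2  2  3  3  3
 z  0  1  2  2  2  2  2  3  4  4
 z  0  1  2  2  2  2  2  3  4  4
 x  0  1  2  2  3  3  3  3  4  4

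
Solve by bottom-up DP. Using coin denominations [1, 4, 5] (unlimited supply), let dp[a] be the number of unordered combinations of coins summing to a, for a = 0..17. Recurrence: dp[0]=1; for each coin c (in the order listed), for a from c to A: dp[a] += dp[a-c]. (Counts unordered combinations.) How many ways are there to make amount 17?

after  coin     0     1     2     3     4     5     6     7     8     9    10    11    12    13    14    15    16    17
          1     1     1     1     1     1     1     1     1     1     1     1     1     1     1     1     1     1     1
          4     1     1     1     1     2     2     2     2     3     3     3     3     4     4     4     4     5     5
          5     1     1     1     1     2     3     3     3     4     5     6     6     7     8     9    10    11    12

12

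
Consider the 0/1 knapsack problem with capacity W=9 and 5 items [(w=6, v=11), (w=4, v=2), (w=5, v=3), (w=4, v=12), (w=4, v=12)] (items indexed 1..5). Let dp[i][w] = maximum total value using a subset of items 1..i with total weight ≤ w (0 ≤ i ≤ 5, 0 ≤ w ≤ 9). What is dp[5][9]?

i\w   0   1   2   3   4   5   6   7   8   9
  0   0   0   0   0   0   0   0   0   0   0
  1   0   0   0   0   0   0  11  11  11  11
  2   0   0   0   0   2   2  11  11  11  11
  3   0   0   0   0   2   3  11  11  11  11
  4   0   0   0   0  12  12  12  12  14  15
  5   0   0   0   0  12  12  12  12  24  24

24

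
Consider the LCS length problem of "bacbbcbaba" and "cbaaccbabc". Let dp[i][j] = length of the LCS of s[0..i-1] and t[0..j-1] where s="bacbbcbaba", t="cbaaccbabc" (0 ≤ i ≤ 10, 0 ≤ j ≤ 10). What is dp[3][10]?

   ''  c  b  a  a  c  c  b  a  b  c
''  0  0  0  0  0  0  0  0  0  0  0
 b  0  0  1  1  1  1  1  1  1  1  1
 a  0  0  1  2  2  2  2  2  2  2  2
 c  0  1  1  2  2  3  3  3  3  3  3
 b  0  1  2  2  2  3  3  4  4  4  4
 b  0  1  2  2  2  3  3  4  4  5  5
 c  0  1  2  2  2  3  4  4  4  5  6
 b  0  1  2  2  2  3  4  5  5  5  6
 a  0  1  2  3  3  3  4  5  6  6  6
 b  0  1  2  3  3  3  4  5  6  7  7
 a  0  1  2  3  4  4  4  5  6  7  7

3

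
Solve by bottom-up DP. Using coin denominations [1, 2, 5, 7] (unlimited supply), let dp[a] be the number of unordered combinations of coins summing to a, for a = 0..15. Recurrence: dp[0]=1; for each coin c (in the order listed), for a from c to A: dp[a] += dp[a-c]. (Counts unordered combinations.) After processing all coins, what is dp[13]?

after  coin     0     1     2     3     4     5     6     7     8     9    10    11    12    13    14    15
          1     1     1     1     1     1     1     1     1     1     1     1     1     1     1     1     1
          2     1     1     2     2     3     3     4     4     5     5     6     6     7     7     8     8
          5     1     1     2     2     3     4     5     6     7     8    10    11    13    14    16    18
          7     1     1     2     2     3     4     5     7     8    10    12    14    17    19    23    26

19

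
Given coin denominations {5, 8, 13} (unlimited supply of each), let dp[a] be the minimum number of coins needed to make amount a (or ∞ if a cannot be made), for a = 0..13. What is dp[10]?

2

 a  0  1  2  3  4  5  6  7  8  9 10 11 12 13
dp  0  -  -  -  -  1  -  -  1  -  2  -  -  1
(- denotes ∞ / unreachable)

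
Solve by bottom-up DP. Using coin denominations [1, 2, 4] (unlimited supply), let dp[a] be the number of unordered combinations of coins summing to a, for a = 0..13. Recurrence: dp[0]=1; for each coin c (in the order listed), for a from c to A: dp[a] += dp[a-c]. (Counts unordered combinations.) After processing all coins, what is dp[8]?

after  coin     0     1     2     3     4     5     6     7     8     9    10    11    12    13
          1     1     1     1     1     1     1     1     1     1     1     1     1     1     1
          2     1     1     2     2     3     3     4     4     5     5     6     6     7     7
          4     1     1     2     2     4     4     6     6     9     9    12    12    16    16

9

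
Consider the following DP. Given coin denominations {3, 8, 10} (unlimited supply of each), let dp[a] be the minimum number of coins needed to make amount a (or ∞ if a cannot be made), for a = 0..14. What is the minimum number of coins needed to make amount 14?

3

 a  0  1  2  3  4  5  6  7  8  9 10 11 12 13 14
dp  0  -  -  1  -  -  2  -  1  3  1  2  4  2  3
(- denotes ∞ / unreachable)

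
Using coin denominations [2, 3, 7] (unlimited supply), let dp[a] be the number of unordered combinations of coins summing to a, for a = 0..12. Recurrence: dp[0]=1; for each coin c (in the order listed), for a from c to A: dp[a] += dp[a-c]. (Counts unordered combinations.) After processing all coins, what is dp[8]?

2

after  coin     0     1     2     3     4     5     6     7     8     9    10    11    12
          2     1     0     1     0     1     0     1     0     1     0     1     0     1
          3     1     0     1     1     1     1     2     1     2     2     2     2     3
          7     1     0     1     1     1     1     2     2     2     3     3     3     4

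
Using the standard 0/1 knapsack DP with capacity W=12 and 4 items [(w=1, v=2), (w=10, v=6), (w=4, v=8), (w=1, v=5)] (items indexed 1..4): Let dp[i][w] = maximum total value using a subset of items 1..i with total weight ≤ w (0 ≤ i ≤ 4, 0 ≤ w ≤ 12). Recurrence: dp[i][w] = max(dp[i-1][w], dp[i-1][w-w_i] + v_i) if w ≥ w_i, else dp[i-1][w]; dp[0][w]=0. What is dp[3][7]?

i\w   0   1   2   3   4   5   6   7   8   9  10  11  12
  0   0   0   0   0   0   0   0   0   0   0   0   0   0
  1   0   2   2   2   2   2   2   2   2   2   2   2   2
  2   0   2   2   2   2   2   2   2   2   2   6   8   8
  3   0   2   2   2   8  10  10  10  10  10  10  10  10
  4   0   5   7   7   8  13  15  15  15  15  15  15  15

10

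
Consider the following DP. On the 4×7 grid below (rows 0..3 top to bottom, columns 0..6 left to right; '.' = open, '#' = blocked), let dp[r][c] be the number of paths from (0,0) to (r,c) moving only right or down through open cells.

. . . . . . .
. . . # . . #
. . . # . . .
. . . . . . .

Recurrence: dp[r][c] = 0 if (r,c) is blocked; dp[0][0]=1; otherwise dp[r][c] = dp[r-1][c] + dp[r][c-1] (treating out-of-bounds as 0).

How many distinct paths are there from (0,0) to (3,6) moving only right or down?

17

r\c   0   1   2   3   4   5   6
  0   1   1   1   1   1   1   1
  1   1   2   3   0   1   2   0
  2   1   3   6   0   1   3   3
  3   1   4  10  10  11  14  17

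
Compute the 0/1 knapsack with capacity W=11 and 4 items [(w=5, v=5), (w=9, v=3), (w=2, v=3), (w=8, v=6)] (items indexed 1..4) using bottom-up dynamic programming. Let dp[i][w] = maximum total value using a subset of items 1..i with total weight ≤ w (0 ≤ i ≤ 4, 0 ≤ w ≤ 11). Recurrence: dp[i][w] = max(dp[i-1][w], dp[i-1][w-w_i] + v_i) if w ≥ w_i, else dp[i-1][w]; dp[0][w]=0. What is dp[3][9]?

8

i\w   0   1   2   3   4   5   6   7   8   9  10  11
  0   0   0   0   0   0   0   0   0   0   0   0   0
  1   0   0   0   0   0   5   5   5   5   5   5   5
  2   0   0   0   0   0   5   5   5   5   5   5   5
  3   0   0   3   3   3   5   5   8   8   8   8   8
  4   0   0   3   3   3   5   5   8   8   8   9   9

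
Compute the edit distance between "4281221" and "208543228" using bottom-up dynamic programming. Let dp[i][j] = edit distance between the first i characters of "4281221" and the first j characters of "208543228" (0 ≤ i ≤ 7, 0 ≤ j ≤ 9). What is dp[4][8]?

7

   ''  2  0  8  5  4  3  2  2  8
''  0  1  2  3  4  5  6  7  8  9
 4  1  1  2  3  4  4  5  6  7  8
 2  2  1  2  3  4  5  5  5  6  7
 8  3  2  2  2  3  4  5  6  6  6
 1  4  3  3  3  3  4  5  6  7  7
 2  5  4  4  4  4  4  5  5  6  7
 2  6  5  5  5  5  5  5  5  5  6
 1  7  6  6  6  6  6  6  6  6  6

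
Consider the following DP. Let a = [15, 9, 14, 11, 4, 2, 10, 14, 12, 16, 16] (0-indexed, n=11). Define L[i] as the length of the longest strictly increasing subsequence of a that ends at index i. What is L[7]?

   i    0    1    2    3    4    5    6    7    8    9   10
a[i]   15    9   14   11    4    2   10   14   12   16   16
L[i]    1    1    2    2    1    1    2    3    3    4    4

3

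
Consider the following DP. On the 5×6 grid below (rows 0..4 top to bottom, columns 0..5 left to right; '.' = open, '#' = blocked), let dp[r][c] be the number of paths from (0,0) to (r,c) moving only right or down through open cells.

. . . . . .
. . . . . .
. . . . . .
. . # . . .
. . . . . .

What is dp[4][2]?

5

r\c   0   1   2   3   4   5
  0   1   1   1   1   1   1
  1   1   2   3   4   5   6
  2   1   3   6  10  15  21
  3   1   4   0  10  25  46
  4   1   5   5  15  40  86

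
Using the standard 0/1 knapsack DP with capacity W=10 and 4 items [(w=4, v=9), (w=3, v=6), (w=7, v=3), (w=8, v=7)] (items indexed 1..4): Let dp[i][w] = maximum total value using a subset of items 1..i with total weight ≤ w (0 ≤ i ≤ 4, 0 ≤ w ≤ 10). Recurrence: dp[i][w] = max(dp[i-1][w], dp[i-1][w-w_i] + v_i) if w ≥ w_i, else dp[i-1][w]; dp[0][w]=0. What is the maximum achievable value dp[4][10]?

15

i\w   0   1   2   3   4   5   6   7   8   9  10
  0   0   0   0   0   0   0   0   0   0   0   0
  1   0   0   0   0   9   9   9   9   9   9   9
  2   0   0   0   6   9   9   9  15  15  15  15
  3   0   0   0   6   9   9   9  15  15  15  15
  4   0   0   0   6   9   9   9  15  15  15  15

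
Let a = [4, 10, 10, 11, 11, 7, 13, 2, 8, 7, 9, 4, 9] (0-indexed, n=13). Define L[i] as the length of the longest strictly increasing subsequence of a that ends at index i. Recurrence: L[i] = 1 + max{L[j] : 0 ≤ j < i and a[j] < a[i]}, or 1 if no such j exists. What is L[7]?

1

   i    0    1    2    3    4    5    6    7    8    9   10   11   12
a[i]    4   10   10   11   11    7   13    2    8    7    9    4    9
L[i]    1    2    2    3    3    2    4    1    3    2    4    2    4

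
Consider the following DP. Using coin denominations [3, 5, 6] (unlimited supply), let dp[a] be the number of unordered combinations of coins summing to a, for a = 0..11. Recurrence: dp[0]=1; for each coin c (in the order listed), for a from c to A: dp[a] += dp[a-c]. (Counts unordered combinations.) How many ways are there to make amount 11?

2

after  coin     0     1     2     3     4     5     6     7     8     9    10    11
          3     1     0     0     1     0     0     1     0     0     1     0     0
          5     1     0     0     1     0     1     1     0     1     1     1     1
          6     1     0     0     1     0     1     2     0     1     2     1     2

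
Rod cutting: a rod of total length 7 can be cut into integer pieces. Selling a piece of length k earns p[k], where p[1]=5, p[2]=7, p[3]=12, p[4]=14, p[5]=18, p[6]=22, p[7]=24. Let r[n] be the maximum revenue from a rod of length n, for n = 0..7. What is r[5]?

25

   n    0    1    2    3    4    5    6    7
r[n]    0    5   10   15   20   25   30   35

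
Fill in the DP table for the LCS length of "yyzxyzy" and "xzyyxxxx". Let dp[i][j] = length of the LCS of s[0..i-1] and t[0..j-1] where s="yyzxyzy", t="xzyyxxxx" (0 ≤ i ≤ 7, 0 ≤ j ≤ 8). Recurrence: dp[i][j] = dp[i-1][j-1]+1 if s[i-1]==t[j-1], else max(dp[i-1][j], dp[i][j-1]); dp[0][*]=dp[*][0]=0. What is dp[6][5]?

3

   ''  x  z  y  y  x  x  x  x
''  0  0  0  0  0  0  0  0  0
 y  0  0  0  1  1  1  1  1  1
 y  0  0  0  1  2  2  2  2  2
 z  0  0  1  1  2  2  2  2  2
 x  0  1  1  1  2  3  3  3  3
 y  0  1  1  2  2  3  3  3  3
 z  0  1  2  2  2  3  3  3  3
 y  0  1  2  3  3  3  3  3  3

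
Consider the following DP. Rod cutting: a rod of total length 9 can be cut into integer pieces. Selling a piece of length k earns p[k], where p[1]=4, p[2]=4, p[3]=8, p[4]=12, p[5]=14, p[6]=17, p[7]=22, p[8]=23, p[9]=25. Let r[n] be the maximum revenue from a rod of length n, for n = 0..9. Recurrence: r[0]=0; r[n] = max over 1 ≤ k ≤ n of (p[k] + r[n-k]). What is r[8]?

32

   n    0    1    2    3    4    5    6    7    8    9
r[n]    0    4    8   12   16   20   24   28   32   36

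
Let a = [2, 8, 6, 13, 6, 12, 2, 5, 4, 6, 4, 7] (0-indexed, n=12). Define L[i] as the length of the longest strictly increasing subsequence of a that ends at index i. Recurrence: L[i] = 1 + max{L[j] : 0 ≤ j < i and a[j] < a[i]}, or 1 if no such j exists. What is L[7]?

   i    0    1    2    3    4    5    6    7    8    9   10   11
a[i]    2    8    6   13    6   12    2    5    4    6    4    7
L[i]    1    2    2    3    2    3    1    2    2    3    2    4

2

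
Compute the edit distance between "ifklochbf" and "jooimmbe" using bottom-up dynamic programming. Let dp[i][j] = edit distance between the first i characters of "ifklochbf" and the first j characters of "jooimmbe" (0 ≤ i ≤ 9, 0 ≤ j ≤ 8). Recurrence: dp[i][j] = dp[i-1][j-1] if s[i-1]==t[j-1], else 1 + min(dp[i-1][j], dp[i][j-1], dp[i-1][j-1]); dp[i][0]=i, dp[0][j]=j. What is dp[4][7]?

6

   ''  j  o  o  i  m  m  b  e
''  0  1  2  3  4  5  6  7  8
 i  1  1  2  3  3  4  5  6  7
 f  2  2  2  3  4  4  5  6  7
 k  3  3  3  3  4  5  5  6  7
 l  4  4  4  4  4  5  6  6  7
 o  5  5  4  4  5  5  6  7  7
 c  6  6  5  5  5  6  6  7  8
 h  7  7  6  6  6  6  7  7  8
 b  8  8  7  7  7  7  7  7  8
 f  9  9  8  8  8  8  8  8  8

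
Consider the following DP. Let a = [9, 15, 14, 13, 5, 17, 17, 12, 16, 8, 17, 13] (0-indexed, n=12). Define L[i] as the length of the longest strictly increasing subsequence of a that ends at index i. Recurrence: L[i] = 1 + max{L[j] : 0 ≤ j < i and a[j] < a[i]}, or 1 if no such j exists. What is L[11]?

3

   i    0    1    2    3    4    5    6    7    8    9   10   11
a[i]    9   15   14   13    5   17   17   12   16    8   17   13
L[i]    1    2    2    2    1    3    3    2    3    2    4    3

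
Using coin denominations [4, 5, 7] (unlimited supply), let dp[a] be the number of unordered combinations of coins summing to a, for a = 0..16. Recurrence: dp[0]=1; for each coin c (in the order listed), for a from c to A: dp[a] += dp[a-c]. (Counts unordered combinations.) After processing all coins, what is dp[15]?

2

after  coin     0     1     2     3     4     5     6     7     8     9    10    11    12    13    14    15    16
          4     1     0     0     0     1     0     0     0     1     0     0     0     1     0     0     0     1
          5     1     0     0     0     1     1     0     0     1     1     1     0     1     1     1     1     1
          7     1     0     0     0     1     1     0     1     1     1     1     1     2     1     2     2     2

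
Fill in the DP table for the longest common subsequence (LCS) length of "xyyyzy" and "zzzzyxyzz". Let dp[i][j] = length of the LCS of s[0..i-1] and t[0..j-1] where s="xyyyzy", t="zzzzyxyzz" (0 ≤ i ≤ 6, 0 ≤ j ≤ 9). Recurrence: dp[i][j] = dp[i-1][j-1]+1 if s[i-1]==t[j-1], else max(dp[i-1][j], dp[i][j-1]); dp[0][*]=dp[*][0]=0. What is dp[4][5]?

   ''  z  z  z  z  y  x  y  z  z
''  0  0  0  0  0  0  0  0  0  0
 x  0  0  0  0  0  0  1  1  1  1
 y  0  0  0  0  0  1  1  2  2  2
 y  0  0  0  0  0  1  1  2  2  2
 y  0  0  0  0  0  1  1  2  2  2
 z  0  1  1  1  1  1  1  2  3  3
 y  0  1  1  1  1  2  2  2  3  3

1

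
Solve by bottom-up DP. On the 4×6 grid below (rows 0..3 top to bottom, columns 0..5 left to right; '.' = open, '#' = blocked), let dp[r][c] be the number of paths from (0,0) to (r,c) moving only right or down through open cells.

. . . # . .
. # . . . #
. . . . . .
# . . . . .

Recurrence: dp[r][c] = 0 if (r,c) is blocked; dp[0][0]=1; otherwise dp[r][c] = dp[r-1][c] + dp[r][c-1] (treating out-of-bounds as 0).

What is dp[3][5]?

14

r\c   0   1   2   3   4   5
  0   1   1   1   0   0   0
  1   1   0   1   1   1   0
  2   1   1   2   3   4   4
  3   0   1   3   6  10  14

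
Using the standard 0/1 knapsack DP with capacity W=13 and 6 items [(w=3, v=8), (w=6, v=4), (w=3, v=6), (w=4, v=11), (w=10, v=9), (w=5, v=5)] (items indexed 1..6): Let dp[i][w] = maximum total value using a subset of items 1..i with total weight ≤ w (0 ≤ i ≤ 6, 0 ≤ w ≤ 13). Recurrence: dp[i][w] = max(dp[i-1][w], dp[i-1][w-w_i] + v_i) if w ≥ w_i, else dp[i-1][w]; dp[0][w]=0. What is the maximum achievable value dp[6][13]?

i\w   0   1   2   3   4   5   6   7   8   9  10  11  12  13
  0   0   0   0   0   0   0   0   0   0   0   0   0   0   0
  1   0   0   0   8   8   8   8   8   8   8   8   8   8   8
  2   0   0   0   8   8   8   8   8   8  12  12  12  12  12
  3   0   0   0   8   8   8  14  14  14  14  14  14  18  18
  4   0   0   0   8  11  11  14  19  19  19  25  25  25  25
  5   0   0   0   8  11  11  14  19  19  19  25  25  25  25
  6   0   0   0   8  11  11  14  19  19  19  25  25  25  25

25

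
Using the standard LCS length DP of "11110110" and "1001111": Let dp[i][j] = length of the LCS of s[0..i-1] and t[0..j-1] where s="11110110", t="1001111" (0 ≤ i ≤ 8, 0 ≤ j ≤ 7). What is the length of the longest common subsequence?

   ''  1  0  0  1  1  1  1
''  0  0  0  0  0  0  0  0
 1  0  1  1  1  1  1  1  1
 1  0  1  1  1  2  2  2  2
 1  0  1  1  1  2  3  3  3
 1  0  1  1  1  2  3  4  4
 0  0  1  2  2  2  3  4  4
 1  0  1  2  2  3  3  4  5
 1  0  1  2  2  3  4  4  5
 0  0  1  2  3  3  4  4  5

5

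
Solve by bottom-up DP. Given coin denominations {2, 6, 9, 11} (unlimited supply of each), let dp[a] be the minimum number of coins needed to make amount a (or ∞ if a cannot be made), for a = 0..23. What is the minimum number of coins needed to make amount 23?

3

 a  0  1  2  3  4  5  6  7  8  9 10 11 12 13 14 15 16 17 18 19 20 21 22 23
dp  0  -  1  -  2  -  1  -  2  1  3  1  2  2  3  2  4  2  2  3  2  3  2  3
(- denotes ∞ / unreachable)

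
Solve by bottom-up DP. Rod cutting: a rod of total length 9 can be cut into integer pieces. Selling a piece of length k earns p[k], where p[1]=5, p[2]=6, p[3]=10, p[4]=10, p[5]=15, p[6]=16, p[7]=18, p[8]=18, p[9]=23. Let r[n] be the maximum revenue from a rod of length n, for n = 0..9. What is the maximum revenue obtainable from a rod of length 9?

45

   n    0    1    2    3    4    5    6    7    8    9
r[n]    0    5   10   15   20   25   30   35   40   45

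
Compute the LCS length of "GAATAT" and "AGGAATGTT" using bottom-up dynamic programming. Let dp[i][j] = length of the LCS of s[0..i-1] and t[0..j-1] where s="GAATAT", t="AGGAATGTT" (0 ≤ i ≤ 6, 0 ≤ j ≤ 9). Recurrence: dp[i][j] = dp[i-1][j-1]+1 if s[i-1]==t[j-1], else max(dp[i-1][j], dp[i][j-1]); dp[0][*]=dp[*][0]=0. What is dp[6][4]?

2

   ''  A  G  G  A  A  T  G  T  T
''  0  0  0  0  0  0  0  0  0  0
 G  0  0  1  1  1  1  1  1  1  1
 A  0  1  1  1  2  2  2  2  2  2
 A  0  1  1  1  2  3  3  3  3  3
 T  0  1  1  1  2  3  4  4  4  4
 A  0  1  1  1  2  3  4  4  4  4
 T  0  1  1  1  2  3  4  4  5  5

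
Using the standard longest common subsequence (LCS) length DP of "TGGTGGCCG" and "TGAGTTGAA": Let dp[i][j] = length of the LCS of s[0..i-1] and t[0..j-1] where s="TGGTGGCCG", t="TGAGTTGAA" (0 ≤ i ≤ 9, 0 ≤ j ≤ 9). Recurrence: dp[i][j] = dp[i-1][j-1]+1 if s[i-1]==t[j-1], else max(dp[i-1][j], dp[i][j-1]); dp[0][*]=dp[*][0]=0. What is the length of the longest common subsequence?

5

   ''  T  G  A  G  T  T  G  A  A
''  0  0  0  0  0  0  0  0  0  0
 T  0  1  1  1  1  1  1  1  1  1
 G  0  1  2  2  2  2  2  2  2  2
 G  0  1  2  2  3  3  3  3  3  3
 T  0  1  2  2  3  4  4  4  4  4
 G  0  1  2  2  3  4  4  5  5  5
 G  0  1  2  2  3  4  4  5  5  5
 C  0  1  2  2  3  4  4  5  5  5
 C  0  1  2  2  3  4  4  5  5  5
 G  0  1  2  2  3  4  4  5  5  5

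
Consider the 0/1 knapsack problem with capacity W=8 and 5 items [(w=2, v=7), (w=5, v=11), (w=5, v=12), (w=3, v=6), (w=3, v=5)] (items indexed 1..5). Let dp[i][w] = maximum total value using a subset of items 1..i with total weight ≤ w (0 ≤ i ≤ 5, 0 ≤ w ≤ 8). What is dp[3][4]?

7

i\w   0   1   2   3   4   5   6   7   8
  0   0   0   0   0   0   0   0   0   0
  1   0   0   7   7   7   7   7   7   7
  2   0   0   7   7   7  11  11  18  18
  3   0   0   7   7   7  12  12  19  19
  4   0   0   7   7   7  13  13  19  19
  5   0   0   7   7   7  13  13  19  19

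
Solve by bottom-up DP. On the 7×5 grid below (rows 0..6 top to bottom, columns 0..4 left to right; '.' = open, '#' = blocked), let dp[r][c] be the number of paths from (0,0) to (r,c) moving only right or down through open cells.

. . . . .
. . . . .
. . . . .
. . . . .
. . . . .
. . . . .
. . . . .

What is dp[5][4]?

126

r\c   0   1   2   3   4
  0   1   1   1   1   1
  1   1   2   3   4   5
  2   1   3   6  10  15
  3   1   4  10  20  35
  4   1   5  15  35  70
  5   1   6  21  56 126
  6   1   7  28  84 210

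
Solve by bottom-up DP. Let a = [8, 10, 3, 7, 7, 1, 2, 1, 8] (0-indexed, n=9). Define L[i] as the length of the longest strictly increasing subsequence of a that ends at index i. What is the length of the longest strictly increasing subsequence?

   i    0    1    2    3    4    5    6    7    8
a[i]    8   10    3    7    7    1    2    1    8
L[i]    1    2    1    2    2    1    2    1    3

3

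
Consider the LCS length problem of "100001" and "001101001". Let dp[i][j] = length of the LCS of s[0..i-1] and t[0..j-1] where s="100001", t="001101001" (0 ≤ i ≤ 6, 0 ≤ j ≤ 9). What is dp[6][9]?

5

   ''  0  0  1  1  0  1  0  0  1
''  0  0  0  0  0  0  0  0  0  0
 1  0  0  0  1  1  1  1  1  1  1
 0  0  1  1  1  1  2  2  2  2  2
 0  0  1  2  2  2  2  2  3  3  3
 0  0  1  2  2  2  3  3  3  4  4
 0  0  1  2  2  2  3  3  4  4  4
 1  0  1  2  3  3  3  4  4  4  5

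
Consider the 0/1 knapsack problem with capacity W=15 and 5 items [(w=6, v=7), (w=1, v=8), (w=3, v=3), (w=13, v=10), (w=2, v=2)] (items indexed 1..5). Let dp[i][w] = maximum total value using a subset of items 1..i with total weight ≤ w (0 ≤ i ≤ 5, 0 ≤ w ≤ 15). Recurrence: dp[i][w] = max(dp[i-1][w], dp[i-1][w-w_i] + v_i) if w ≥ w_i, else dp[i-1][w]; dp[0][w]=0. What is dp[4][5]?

11

i\w   0   1   2   3   4   5   6   7   8   9  10  11  12  13  14  15
  0   0   0   0   0   0   0   0   0   0   0   0   0   0   0   0   0
  1   0   0   0   0   0   0   7   7   7   7   7   7   7   7   7   7
  2   0   8   8   8   8   8   8  15  15  15  15  15  15  15  15  15
  3   0   8   8   8  11  11  11  15  15  15  18  18  18  18  18  18
  4   0   8   8   8  11  11  11  15  15  15  18  18  18  18  18  18
  5   0   8   8  10  11  11  13  15  15  17  18  18  20  20  20  20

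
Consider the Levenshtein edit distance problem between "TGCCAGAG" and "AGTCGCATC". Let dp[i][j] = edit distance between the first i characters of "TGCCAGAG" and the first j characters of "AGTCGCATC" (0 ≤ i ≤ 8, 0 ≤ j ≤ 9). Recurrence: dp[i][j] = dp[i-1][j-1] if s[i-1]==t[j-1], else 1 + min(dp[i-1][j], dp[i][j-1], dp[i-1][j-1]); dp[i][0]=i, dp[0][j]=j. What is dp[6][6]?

   ''  A  G  T  C  G  C  A  T  C
''  0  1  2  3  4  5  6  7  8  9
 T  1  1  2  2  3  4  5  6  7  8
 G  2  2  1  2  3  3  4  5  6  7
 C  3  3  2  2  2  3  3  4  5  6
 C  4  4  3  3  2  3  3  4  5  5
 A  5  4  4  4  3  3  4  3  4  5
 G  6  5  4  5  4  3  4  4  4  5
 A  7  6  5  5  5  4  4  4  5  5
 G  8  7  6  6  6  5  5  5  5  6

4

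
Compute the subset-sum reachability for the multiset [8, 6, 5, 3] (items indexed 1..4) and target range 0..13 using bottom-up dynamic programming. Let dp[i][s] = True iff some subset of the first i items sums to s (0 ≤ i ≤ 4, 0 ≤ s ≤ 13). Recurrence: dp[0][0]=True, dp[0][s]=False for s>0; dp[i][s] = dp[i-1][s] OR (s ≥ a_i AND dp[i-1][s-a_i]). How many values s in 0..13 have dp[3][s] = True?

6

i\s   0   1   2   3   4   5   6   7   8   9  10  11  12  13
  0   T   F   F   F   F   F   F   F   F   F   F   F   F   F
  1   T   F   F   F   F   F   F   F   T   F   F   F   F   F
  2   T   F   F   F   F   F   T   F   T   F   F   F   F   F
  3   T   F   F   F   F   T   T   F   T   F   F   T   F   T
  4   T   F   F   T   F   T   T   F   T   T   F   T   F   T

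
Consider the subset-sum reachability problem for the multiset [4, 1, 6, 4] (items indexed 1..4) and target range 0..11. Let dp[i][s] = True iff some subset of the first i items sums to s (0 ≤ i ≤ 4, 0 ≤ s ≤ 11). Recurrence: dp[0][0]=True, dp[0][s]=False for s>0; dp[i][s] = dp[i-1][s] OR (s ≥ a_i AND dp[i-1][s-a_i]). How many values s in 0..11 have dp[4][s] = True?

10

i\s   0   1   2   3   4   5   6   7   8   9  10  11
  0   T   F   F   F   F   F   F   F   F   F   F   F
  1   T   F   F   F   T   F   F   F   F   F   F   F
  2   T   T   F   F   T   T   F   F   F   F   F   F
  3   T   T   F   F   T   T   T   T   F   F   T   T
  4   T   T   F   F   T   T   T   T   T   T   T   T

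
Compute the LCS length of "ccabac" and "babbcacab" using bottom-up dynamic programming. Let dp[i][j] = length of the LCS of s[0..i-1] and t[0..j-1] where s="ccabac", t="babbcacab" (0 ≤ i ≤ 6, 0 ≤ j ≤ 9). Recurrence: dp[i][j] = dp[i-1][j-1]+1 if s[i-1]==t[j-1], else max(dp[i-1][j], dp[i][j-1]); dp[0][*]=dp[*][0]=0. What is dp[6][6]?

3

   ''  b  a  b  b  c  a  c  a  b
''  0  0  0  0  0  0  0  0  0  0
 c  0  0  0  0  0  1  1  1  1  1
 c  0  0  0  0  0  1  1  2  2  2
 a  0  0  1  1  1  1  2  2  3  3
 b  0  1  1  2  2  2  2  2  3  4
 a  0  1  2  2  2  2  3  3  3  4
 c  0  1  2  2  2  3  3  4  4  4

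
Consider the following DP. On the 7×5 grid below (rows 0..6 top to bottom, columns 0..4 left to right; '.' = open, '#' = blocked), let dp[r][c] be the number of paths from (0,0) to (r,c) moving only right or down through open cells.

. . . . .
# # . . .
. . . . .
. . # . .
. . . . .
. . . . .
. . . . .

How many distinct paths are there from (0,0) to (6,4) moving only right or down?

r\c   0   1   2   3   4
  0   1   1   1   1   1
  1   0   0   1   2   3
  2   0   0   1   3   6
  3   0   0   0   3   9
  4   0   0   0   3  12
  5   0   0   0   3  15
  6   0   0   0   3  18

18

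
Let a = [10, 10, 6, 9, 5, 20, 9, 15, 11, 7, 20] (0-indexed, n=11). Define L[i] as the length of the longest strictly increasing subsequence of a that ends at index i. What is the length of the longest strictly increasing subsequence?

   i    0    1    2    3    4    5    6    7    8    9   10
a[i]   10   10    6    9    5   20    9   15   11    7   20
L[i]    1    1    1    2    1    3    2    3    3    2    4

4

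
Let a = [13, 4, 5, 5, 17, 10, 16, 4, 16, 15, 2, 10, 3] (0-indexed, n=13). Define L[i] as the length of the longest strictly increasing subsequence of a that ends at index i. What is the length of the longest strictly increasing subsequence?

   i    0    1    2    3    4    5    6    7    8    9   10   11   12
a[i]   13    4    5    5   17   10   16    4   16   15    2   10    3
L[i]    1    1    2    2    3    3    4    1    4    4    1    3    2

4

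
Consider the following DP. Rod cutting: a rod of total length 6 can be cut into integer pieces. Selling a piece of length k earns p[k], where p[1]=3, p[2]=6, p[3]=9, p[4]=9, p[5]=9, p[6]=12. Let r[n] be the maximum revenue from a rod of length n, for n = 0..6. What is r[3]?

   n    0    1    2    3    4    5    6
r[n]    0    3    6    9   12   15   18

9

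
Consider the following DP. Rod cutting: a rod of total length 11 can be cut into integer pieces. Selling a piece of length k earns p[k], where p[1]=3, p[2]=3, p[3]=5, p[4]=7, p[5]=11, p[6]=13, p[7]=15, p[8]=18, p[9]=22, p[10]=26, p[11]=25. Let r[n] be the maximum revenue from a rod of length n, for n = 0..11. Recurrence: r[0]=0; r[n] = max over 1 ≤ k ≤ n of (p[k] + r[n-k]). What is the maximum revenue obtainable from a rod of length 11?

33

   n    0    1    2    3    4    5    6    7    8    9   10   11
r[n]    0    3    6    9   12   15   18   21   24   27   30   33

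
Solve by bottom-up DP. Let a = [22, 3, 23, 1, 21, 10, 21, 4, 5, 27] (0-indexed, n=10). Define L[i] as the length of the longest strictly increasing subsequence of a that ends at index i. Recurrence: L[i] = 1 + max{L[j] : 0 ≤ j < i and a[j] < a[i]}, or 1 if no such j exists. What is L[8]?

3

   i    0    1    2    3    4    5    6    7    8    9
a[i]   22    3   23    1   21   10   21    4    5   27
L[i]    1    1    2    1    2    2    3    2    3    4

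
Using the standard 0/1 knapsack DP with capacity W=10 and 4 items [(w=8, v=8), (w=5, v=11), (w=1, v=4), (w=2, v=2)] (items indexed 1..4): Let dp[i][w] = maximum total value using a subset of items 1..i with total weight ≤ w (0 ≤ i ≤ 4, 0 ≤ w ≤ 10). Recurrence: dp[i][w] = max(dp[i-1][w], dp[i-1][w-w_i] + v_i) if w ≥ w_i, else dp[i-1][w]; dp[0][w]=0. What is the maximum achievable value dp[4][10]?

17

i\w   0   1   2   3   4   5   6   7   8   9  10
  0   0   0   0   0   0   0   0   0   0   0   0
  1   0   0   0   0   0   0   0   0   8   8   8
  2   0   0   0   0   0  11  11  11  11  11  11
  3   0   4   4   4   4  11  15  15  15  15  15
  4   0   4   4   6   6  11  15  15  17  17  17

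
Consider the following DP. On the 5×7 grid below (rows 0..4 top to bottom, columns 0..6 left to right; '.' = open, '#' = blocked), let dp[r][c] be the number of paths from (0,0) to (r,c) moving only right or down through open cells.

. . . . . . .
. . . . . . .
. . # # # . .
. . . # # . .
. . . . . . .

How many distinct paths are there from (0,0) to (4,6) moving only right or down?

r\c   0   1   2   3   4   5   6
  0   1   1   1   1   1   1   1
  1   1   2   3   4   5   6   7
  2   1   3   0   0   0   6  13
  3   1   4   4   0   0   6  19
  4   1   5   9   9   9  15  34

34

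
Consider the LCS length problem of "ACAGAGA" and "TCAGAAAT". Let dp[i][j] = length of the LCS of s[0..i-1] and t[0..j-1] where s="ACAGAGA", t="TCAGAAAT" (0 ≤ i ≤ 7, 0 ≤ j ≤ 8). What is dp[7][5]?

4

   ''  T  C  A  G  A  A  A  T
''  0  0  0  0  0  0  0  0  0
 A  0  0  0  1  1  1  1  1  1
 C  0  0  1  1  1  1  1  1  1
 A  0  0  1  2  2  2  2  2  2
 G  0  0  1  2  3  3  3  3  3
 A  0  0  1  2  3  4  4  4  4
 G  0  0  1  2  3  4  4  4  4
 A  0  0  1  2  3  4  5  5  5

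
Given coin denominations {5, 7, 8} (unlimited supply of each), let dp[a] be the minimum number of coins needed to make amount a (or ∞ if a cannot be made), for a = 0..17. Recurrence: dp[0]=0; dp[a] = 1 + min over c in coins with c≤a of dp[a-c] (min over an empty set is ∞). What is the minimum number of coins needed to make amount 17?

 a  0  1  2  3  4  5  6  7  8  9 10 11 12 13 14 15 16 17
dp  0  -  -  -  -  1  -  1  1  -  2  -  2  2  2  2  2  3
(- denotes ∞ / unreachable)

3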